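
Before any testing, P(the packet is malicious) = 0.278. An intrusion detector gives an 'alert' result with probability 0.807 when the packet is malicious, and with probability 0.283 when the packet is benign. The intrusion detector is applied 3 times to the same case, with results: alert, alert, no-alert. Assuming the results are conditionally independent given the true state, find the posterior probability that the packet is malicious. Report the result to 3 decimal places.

Let H be the event that the packet is malicious; start with P(H) = 0.278. P('alert'|H) = 0.807, P('alert'|¬H) = 0.283.
Update on result 1 ('alert'): P(H) ← 0.807·0.2780 / (0.807·0.2780 + 0.283·0.7220) = 0.22435/0.42867 = 0.5234.
Update on result 2 ('alert'): P(H) ← 0.807·0.5234 / (0.807·0.5234 + 0.283·0.4766) = 0.42234/0.55724 = 0.7579.
Update on result 3 ('no-alert'): P(H) ← 0.193·0.7579 / (0.193·0.7579 + 0.717·0.2421) = 0.14628/0.31985 = 0.4573.

Posterior P(H) ≈ 0.457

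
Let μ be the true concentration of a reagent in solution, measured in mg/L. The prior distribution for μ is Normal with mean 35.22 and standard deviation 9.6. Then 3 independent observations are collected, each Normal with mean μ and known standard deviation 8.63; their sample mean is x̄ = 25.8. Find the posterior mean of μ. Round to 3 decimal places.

Posterior mean ≈ 27.799

With known σ, the Normal prior is conjugate. Weight on the data is w = (n/σ²)/(n/σ² + 1/τ₀²) = 0.0402809/(0.0402809+0.0108507) = 0.78779.
Posterior mean = w·x̄ + (1−w)·μ₀ = 0.78779·25.8 + 0.21221·35.22 = 27.799.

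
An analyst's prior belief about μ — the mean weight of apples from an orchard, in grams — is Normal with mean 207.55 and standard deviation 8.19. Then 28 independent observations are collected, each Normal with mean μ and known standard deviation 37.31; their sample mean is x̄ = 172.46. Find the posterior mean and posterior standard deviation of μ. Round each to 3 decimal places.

Posterior mean ≈ 187.397; posterior SD ≈ 5.343

Prior precision 1/τ₀² = 1/8.19² = 0.0149084; data precision n/σ² = 28/37.31² = 0.0201144.
Posterior precision = 0.0149084 + 0.0201144 = 0.0350229, giving posterior SD = 1/√0.0350229 = 5.343.
Posterior mean = (0.0149084·207.55 + 0.0201144·172.46) / 0.0350229 = 187.397.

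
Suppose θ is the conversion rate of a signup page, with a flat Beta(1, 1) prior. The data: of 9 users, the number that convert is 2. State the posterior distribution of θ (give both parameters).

The binomial likelihood is conjugate to the Beta prior: with 2 successes and 7 failures, the posterior is Beta(1+2, 1+7) = Beta(3, 8).

Posterior: Beta(3, 8)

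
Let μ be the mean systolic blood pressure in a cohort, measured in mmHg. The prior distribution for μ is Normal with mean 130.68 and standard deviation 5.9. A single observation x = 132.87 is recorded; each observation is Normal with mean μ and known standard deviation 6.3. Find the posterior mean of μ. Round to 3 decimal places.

With known σ, the Normal prior is conjugate. Weight on the data is w = (n/σ²)/(n/σ² + 1/τ₀²) = 0.0251953/(0.0251953+0.0287274) = 0.46725.
Posterior mean = w·x̄ + (1−w)·μ₀ = 0.46725·132.87 + 0.53275·130.68 = 131.703.

Posterior mean ≈ 131.703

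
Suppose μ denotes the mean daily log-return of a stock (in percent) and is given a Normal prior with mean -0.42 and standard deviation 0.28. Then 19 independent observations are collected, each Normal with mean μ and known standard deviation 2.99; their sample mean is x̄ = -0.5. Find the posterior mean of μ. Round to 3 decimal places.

Posterior mean ≈ -0.431

With known σ, the Normal prior is conjugate. Weight on the data is w = (n/σ²)/(n/σ² + 1/τ₀²) = 2.12526/(2.12526+12.7551) = 0.14282.
Posterior mean = w·x̄ + (1−w)·μ₀ = 0.14282·-0.5 + 0.85718·-0.42 = -0.431.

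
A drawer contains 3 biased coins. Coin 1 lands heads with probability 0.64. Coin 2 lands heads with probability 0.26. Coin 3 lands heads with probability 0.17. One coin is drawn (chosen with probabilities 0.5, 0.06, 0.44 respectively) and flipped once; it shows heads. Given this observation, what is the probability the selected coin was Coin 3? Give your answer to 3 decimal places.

Posterior probability ≈ 0.182

Tabulate prior·likelihood by source: [1] prior 0.5, lik 0.64, product 0.3200; [2] prior 0.06, lik 0.26, product 0.01560; [3] prior 0.44, lik 0.17, product 0.07480.
Normalizing constant = 0.41040; the posterior for Coin 3 is its product over the sum, 0.07480/0.41040 = 0.182.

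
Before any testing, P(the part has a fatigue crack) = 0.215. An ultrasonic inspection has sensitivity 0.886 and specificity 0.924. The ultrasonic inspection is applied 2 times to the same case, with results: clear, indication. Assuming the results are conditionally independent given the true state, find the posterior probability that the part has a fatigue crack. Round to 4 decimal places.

Let H be the event that the part has a fatigue crack; start with P(H) = 0.215. P('indication'|H) = 0.886, P('indication'|¬H) = 0.076.
Update on result 1 ('clear'): P(H) ← 0.114·0.2150 / (0.114·0.2150 + 0.924·0.7850) = 0.024510/0.74985 = 0.0327.
Update on result 2 ('indication'): P(H) ← 0.886·0.0327 / (0.886·0.0327 + 0.076·0.9673) = 0.028960/0.10248 = 0.2826.

Posterior P(H) ≈ 0.2826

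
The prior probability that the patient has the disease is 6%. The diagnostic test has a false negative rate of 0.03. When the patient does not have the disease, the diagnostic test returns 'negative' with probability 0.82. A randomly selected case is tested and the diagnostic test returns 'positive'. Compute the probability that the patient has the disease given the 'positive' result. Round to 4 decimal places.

P(H | E) ≈ 0.2559

Let H be the event that the patient has the disease. P(H) = 0.06, so P(¬H) = 0.94. With E the 'positive' result, P(E|H) = 0.97 and P(E|¬H) = 0.18.
P(E) = 0.97·0.06 + 0.18·0.94 = 0.058200 + 0.16920 = 0.22740.
By Bayes' theorem, P(H|E) = 0.058200 / 0.22740 = 0.2559.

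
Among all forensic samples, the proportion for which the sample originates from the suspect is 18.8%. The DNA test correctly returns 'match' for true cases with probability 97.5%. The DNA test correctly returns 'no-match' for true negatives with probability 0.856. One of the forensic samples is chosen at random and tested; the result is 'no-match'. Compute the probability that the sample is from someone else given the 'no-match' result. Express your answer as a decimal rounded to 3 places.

P(¬H | E) ≈ 0.993

Write H for 'the sample originates from the suspect'. Prior odds H:¬H = 0.188/0.812 = 0.23153. For the 'no-match' outcome, the likelihood ratio is 0.025/0.856 = 0.029206.
Posterior odds = 0.23153 × 0.029206 = 0.0067619, so P(H|E) = 0.0067619/(1+0.0067619) = 0.007. Then P(¬H|E) = 1 − 0.007 = 0.993.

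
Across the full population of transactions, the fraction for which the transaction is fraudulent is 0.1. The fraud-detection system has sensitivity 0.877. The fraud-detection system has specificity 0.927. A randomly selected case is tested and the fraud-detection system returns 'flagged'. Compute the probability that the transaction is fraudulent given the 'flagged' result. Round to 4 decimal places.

Let H be the event that the transaction is fraudulent. P(H) = 0.1, so P(¬H) = 0.9. With E the 'flagged' result, P(E|H) = 0.877 and P(E|¬H) = 0.073.
P(E) = 0.877·0.1 + 0.073·0.9 = 0.087700 + 0.065700 = 0.15340.
By Bayes' theorem, P(H|E) = 0.087700 / 0.15340 = 0.5717.

P(H | E) ≈ 0.5717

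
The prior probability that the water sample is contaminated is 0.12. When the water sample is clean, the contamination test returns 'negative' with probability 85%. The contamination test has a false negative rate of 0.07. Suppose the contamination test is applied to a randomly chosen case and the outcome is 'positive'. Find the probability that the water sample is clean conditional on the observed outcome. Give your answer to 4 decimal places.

Let H be the event that the water sample is contaminated. P(H) = 0.12, so P(¬H) = 0.88. With E the 'positive' result, P(E|H) = 0.93 and P(E|¬H) = 0.15.
P(E) = 0.93·0.12 + 0.15·0.88 = 0.11160 + 0.13200 = 0.24360.
By Bayes' theorem, P(H|E) = 0.11160 / 0.24360 = 0.4581. Hence P(¬H|E) = 1 − 0.4581 = 0.5419.

P(¬H | E) ≈ 0.5419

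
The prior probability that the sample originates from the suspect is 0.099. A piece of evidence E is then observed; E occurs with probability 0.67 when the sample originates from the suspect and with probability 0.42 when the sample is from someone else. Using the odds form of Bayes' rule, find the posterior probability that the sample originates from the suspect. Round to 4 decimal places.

Prior odds = 0.099/(1−0.099) = 0.10988. In log-odds, ln(0.10988) = -2.2084.
Add log likelihood ratio: ln(1.5952) = 0.46702.
Posterior log-odds = -1.7414, so posterior odds = exp(-1.7414) = 0.17528. Converting, P(H|E) = 0.17528/1.1753 = 0.1491.

Posterior probability ≈ 0.1491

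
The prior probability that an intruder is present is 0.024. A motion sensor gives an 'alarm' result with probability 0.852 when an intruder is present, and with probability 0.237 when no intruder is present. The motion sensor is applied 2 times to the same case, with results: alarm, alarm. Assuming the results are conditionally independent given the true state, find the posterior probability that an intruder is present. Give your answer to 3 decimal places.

Posterior P(H) ≈ 0.241

With H the event that an intruder is present, the joint likelihood of the observed sequence is P(data|H) = 0.852·0.852 = 0.72590 and P(data|¬H) = 0.237·0.237 = 0.056169.
Bayes: P(H|data) = 0.024·0.72590 / (0.024·0.72590 + 0.976·0.056169) = 0.017422/0.072243 = 0.2412.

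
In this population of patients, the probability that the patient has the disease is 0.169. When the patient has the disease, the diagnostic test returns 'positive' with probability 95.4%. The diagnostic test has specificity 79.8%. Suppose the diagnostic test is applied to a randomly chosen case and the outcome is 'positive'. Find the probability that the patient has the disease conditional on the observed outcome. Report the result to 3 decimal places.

P(H | E) ≈ 0.490

Write H for 'the patient has the disease'. Prior odds H:¬H = 0.169/0.831 = 0.20337. For the 'positive' outcome, the likelihood ratio is 0.954/0.202 = 4.7228.
Posterior odds = 0.20337 × 4.7228 = 0.96047, so P(H|E) = 0.96047/(1+0.96047) = 0.490.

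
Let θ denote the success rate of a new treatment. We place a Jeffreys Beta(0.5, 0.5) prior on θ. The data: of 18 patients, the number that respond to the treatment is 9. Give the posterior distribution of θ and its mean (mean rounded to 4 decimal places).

Posterior: Beta(9.5, 9.5); mean ≈ 0.5000

The binomial likelihood is conjugate to the Beta prior: with 9 successes and 9 failures, the posterior is Beta(0.5+9, 0.5+9) = Beta(9.5, 9.5).
E[θ | data] = 9.5/(9.5+9.5) = 0.5000.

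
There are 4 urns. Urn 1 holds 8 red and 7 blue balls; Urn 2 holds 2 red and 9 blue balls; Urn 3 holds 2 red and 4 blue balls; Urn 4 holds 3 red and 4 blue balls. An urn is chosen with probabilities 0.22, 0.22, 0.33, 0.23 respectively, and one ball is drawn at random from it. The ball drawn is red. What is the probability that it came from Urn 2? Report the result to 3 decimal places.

Posterior probability ≈ 0.109

Tabulate prior·likelihood by source: [1] prior 0.22, lik 0.5333, product 0.1173; [2] prior 0.22, lik 0.1818, product 0.04000; [3] prior 0.33, lik 0.3333, product 0.1100; [4] prior 0.23, lik 0.4286, product 0.09857.
Normalizing constant = 0.36590; the posterior for Urn 2 is its product over the sum, 0.04000/0.36590 = 0.109.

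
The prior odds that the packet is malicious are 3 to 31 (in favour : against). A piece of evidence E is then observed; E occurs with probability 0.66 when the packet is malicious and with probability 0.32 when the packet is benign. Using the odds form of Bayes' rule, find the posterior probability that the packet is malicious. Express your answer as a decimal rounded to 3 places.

Posterior probability ≈ 0.166

Prior odds = 3/31 = 0.096774.
Likelihood ratio for E = 0.66/0.32 = 2.0625.
Posterior odds = prior odds × LR = 0.19960.
Posterior probability = odds/(1+odds) = 0.19960/1.1996 = 0.166.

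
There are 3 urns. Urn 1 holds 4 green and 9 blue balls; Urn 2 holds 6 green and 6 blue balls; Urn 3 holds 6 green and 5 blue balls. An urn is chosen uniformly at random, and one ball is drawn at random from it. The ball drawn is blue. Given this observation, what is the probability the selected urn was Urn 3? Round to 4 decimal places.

Posterior probability ≈ 0.2760

P(blue|Urn 1) = 0.6923; P(blue|Urn 2) = 0.5; P(blue|Urn 3) = 0.4545.
Prior × likelihood for each source: 0.333333·0.6923=0.2308, 0.333333·0.5=0.1667, 0.333333·0.4545=0.1515. Summing gives P(blue) = 0.54895.
P(Urn 3 | blue) = 0.1515 / 0.54895 = 0.2760.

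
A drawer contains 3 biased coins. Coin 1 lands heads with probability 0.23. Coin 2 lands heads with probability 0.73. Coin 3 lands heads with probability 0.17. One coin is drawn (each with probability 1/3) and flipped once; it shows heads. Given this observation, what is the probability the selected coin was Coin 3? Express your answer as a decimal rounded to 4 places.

Posterior probability ≈ 0.1504

Tabulate prior·likelihood by source: [1] prior 0.333333, lik 0.23, product 0.07667; [2] prior 0.333333, lik 0.73, product 0.2433; [3] prior 0.333333, lik 0.17, product 0.05667.
Normalizing constant = 0.37667; the posterior for Coin 3 is its product over the sum, 0.05667/0.37667 = 0.1504.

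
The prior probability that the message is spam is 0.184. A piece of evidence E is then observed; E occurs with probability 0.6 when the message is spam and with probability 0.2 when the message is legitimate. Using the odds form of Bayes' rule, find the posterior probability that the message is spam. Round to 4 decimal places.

Posterior probability ≈ 0.4035

Prior odds = 0.184/(1−0.184) = 0.22549. In log-odds, ln(0.22549) = -1.4895.
Add log likelihood ratio: ln(3.0000) = 1.0986.
Posterior log-odds = -0.39087, so posterior odds = exp(-0.39087) = 0.67647. Converting, P(H|E) = 0.67647/1.6765 = 0.4035.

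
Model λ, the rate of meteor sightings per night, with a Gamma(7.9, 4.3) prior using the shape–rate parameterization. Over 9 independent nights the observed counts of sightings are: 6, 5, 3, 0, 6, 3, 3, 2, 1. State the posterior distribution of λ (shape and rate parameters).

Posterior: Gamma(shape=36.9, rate=13.3)

The Poisson likelihood adds the total count to the shape and the number of exposure periods to the rate. Here ∑xᵢ = 29 and n = 9, so shape 7.9→36.9 and rate 4.3→13.3.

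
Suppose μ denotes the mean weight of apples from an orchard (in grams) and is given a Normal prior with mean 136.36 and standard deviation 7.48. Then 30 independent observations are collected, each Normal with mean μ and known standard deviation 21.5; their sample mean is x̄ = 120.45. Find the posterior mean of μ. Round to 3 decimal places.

With known σ, the Normal prior is conjugate. Weight on the data is w = (n/σ²)/(n/σ² + 1/τ₀²) = 0.0648999/(0.0648999+0.0178730) = 0.78407.
Posterior mean = w·x̄ + (1−w)·μ₀ = 0.78407·120.45 + 0.21593·136.36 = 123.885.

Posterior mean ≈ 123.885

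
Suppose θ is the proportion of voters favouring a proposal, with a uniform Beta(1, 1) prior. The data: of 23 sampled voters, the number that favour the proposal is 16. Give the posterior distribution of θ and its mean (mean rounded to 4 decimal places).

Posterior: Beta(17, 8); mean ≈ 0.6800

The binomial likelihood is conjugate to the Beta prior: with 16 successes and 7 failures, the posterior is Beta(1+16, 1+7) = Beta(17, 8).
E[θ | data] = 17/(17+8) = 0.6800.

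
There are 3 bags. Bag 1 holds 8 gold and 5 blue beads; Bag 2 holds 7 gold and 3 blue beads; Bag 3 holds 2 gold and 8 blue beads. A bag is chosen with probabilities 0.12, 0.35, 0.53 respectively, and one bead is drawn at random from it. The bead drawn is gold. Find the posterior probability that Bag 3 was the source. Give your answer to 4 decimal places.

Posterior probability ≈ 0.2495

Tabulate prior·likelihood by source: [1] prior 0.12, lik 0.6154, product 0.07385; [2] prior 0.35, lik 0.7, product 0.2450; [3] prior 0.53, lik 0.2, product 0.1060.
Normalizing constant = 0.42485; the posterior for Bag 3 is its product over the sum, 0.1060/0.42485 = 0.2495.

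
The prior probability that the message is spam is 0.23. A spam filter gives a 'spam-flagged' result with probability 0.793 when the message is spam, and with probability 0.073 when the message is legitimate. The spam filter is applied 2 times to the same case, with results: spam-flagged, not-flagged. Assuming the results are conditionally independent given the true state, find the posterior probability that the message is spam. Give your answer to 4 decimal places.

Posterior P(H) ≈ 0.4201

With H the event that the message is spam, the joint likelihood of the observed sequence is P(data|H) = 0.793·0.207 = 0.16415 and P(data|¬H) = 0.073·0.927 = 0.067671.
Bayes: P(H|data) = 0.23·0.16415 / (0.23·0.16415 + 0.77·0.067671) = 0.037755/0.089861 = 0.4201.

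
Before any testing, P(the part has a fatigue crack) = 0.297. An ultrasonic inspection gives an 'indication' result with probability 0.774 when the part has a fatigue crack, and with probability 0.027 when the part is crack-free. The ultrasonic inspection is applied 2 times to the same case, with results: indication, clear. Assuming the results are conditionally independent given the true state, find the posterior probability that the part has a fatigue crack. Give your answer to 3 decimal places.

Posterior P(H) ≈ 0.738

Let H be the event that the part has a fatigue crack; start with P(H) = 0.297. P('indication'|H) = 0.774, P('indication'|¬H) = 0.027.
Update on result 1 ('indication'): P(H) ← 0.774·0.2970 / (0.774·0.2970 + 0.027·0.7030) = 0.22988/0.24886 = 0.9237.
Update on result 2 ('clear'): P(H) ← 0.226·0.9237 / (0.226·0.9237 + 0.973·0.0763) = 0.20876/0.28298 = 0.7377.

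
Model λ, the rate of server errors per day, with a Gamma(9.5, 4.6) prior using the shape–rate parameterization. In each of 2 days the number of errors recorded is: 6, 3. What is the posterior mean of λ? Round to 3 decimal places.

Posterior mean ≈ 2.803

The Poisson likelihood adds the total count to the shape and the number of exposure periods to the rate. Here ∑xᵢ = 9 and n = 2, so shape 9.5→18.5 and rate 4.6→6.6.
Posterior mean = shape/rate = 18.5/6.6 = 2.803.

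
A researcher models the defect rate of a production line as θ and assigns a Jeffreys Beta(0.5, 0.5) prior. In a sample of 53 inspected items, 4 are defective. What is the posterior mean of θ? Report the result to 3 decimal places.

The binomial likelihood is conjugate to the Beta prior: with 4 successes and 49 failures, the posterior is Beta(0.5+4, 0.5+49) = Beta(4.5, 49.5).
Posterior mean = α/(α+β) = 4.5/54 = 0.083.

Posterior mean ≈ 0.083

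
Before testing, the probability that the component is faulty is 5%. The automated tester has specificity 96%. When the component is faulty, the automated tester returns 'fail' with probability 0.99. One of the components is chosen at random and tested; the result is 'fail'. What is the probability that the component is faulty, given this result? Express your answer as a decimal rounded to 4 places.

P(H | E) ≈ 0.5657

Let H be the event that the component is faulty. P(H) = 0.05, so P(¬H) = 0.95. With E the 'fail' result, P(E|H) = 0.99 and P(E|¬H) = 0.04.
P(E) = 0.99·0.05 + 0.04·0.95 = 0.049500 + 0.038000 = 0.087500.
By Bayes' theorem, P(H|E) = 0.049500 / 0.087500 = 0.5657.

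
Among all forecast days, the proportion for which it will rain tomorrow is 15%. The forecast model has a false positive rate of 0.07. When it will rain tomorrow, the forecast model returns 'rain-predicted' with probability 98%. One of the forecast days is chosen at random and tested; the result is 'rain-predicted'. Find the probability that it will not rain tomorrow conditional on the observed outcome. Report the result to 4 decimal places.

P(¬H | E) ≈ 0.2881

Write H for 'it will rain tomorrow'. Prior odds H:¬H = 0.15/0.85 = 0.17647. For the 'rain-predicted' outcome, the likelihood ratio is 0.98/0.07 = 14.000.
Posterior odds = 0.17647 × 14.000 = 2.4706, so P(H|E) = 2.4706/(1+2.4706) = 0.7119. Then P(¬H|E) = 1 − 0.7119 = 0.2881.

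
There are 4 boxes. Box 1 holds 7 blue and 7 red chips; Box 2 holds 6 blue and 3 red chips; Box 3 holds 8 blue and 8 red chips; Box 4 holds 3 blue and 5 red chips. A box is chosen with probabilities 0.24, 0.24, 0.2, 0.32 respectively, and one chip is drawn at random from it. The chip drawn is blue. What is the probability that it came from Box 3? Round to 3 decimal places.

Tabulate prior·likelihood by source: [1] prior 0.24, lik 0.5, product 0.1200; [2] prior 0.24, lik 0.6667, product 0.1600; [3] prior 0.2, lik 0.5, product 0.1000; [4] prior 0.32, lik 0.375, product 0.1200.
Normalizing constant = 0.50000; the posterior for Box 3 is its product over the sum, 0.1000/0.50000 = 0.200.

Posterior probability ≈ 0.200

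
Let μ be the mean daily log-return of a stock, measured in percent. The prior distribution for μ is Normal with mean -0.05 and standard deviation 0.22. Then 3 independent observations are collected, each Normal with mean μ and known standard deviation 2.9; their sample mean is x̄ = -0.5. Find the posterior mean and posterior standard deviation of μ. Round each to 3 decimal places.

Prior precision 1/τ₀² = 1/0.22² = 20.6612; data precision n/σ² = 3/2.9² = 0.356718.
Posterior precision = 20.6612 + 0.356718 = 21.0179, giving posterior SD = 1/√21.0179 = 0.218.
Posterior mean = (20.6612·-0.05 + 0.356718·-0.5) / 21.0179 = -0.058.

Posterior mean ≈ -0.058; posterior SD ≈ 0.218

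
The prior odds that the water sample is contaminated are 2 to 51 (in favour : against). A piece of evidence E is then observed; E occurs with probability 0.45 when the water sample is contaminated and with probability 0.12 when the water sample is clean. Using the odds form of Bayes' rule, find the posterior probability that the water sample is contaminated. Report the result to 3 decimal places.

Posterior probability ≈ 0.128

Prior odds = 2/51 = 0.039216.
Likelihood ratio for E = 0.45/0.12 = 3.7500.
Posterior odds = prior odds × LR = 0.14706.
Posterior probability = odds/(1+odds) = 0.14706/1.1471 = 0.128.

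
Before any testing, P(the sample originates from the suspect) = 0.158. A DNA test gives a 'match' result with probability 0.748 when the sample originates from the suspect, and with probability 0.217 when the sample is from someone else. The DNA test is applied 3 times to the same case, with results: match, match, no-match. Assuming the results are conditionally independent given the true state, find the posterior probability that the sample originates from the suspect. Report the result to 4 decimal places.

Let H be the event that the sample originates from the suspect; start with P(H) = 0.158. P('match'|H) = 0.748, P('match'|¬H) = 0.217.
Update on result 1 ('match'): P(H) ← 0.748·0.1580 / (0.748·0.1580 + 0.217·0.8420) = 0.11818/0.30090 = 0.3928.
Update on result 2 ('match'): P(H) ← 0.748·0.3928 / (0.748·0.3928 + 0.217·0.6072) = 0.29379/0.42556 = 0.6904.
Update on result 3 ('no-match'): P(H) ← 0.252·0.6904 / (0.252·0.6904 + 0.783·0.3096) = 0.17397/0.41642 = 0.4178.

Posterior P(H) ≈ 0.4178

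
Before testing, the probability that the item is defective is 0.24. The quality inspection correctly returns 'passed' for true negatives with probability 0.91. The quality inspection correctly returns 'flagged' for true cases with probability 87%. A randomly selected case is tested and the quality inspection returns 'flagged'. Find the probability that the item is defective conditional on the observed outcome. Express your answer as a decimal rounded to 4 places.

P(H | E) ≈ 0.7532

Write H for 'the item is defective'. Prior odds H:¬H = 0.24/0.76 = 0.31579. For the 'flagged' outcome, the likelihood ratio is 0.87/0.09 = 9.6667.
Posterior odds = 0.31579 × 9.6667 = 3.0526, so P(H|E) = 3.0526/(1+3.0526) = 0.7532.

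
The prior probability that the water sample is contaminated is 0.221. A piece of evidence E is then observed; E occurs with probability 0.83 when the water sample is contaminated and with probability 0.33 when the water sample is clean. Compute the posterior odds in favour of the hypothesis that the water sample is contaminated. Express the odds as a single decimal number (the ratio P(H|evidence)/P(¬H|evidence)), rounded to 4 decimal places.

Prior odds = 0.221/(1−0.221) = 0.28370. In log-odds, ln(0.28370) = -1.2598.
Add log likelihood ratio: ln(2.5152) = 0.92233.
Posterior log-odds = -0.33752, so posterior odds = exp(-0.33752) = 0.71354.

Posterior odds ≈ 0.7135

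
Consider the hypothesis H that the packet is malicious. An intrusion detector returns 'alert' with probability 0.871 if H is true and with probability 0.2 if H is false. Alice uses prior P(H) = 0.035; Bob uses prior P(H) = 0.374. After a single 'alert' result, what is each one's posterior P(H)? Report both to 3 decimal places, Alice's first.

The likelihood ratio for an 'alert' result is 0.871/0.2 = 4.3550.
Alice: prior odds 0.035/0.965 = 0.036269; posterior odds 0.15795; posterior probability 0.136.
Bob: prior odds 0.374/0.626 = 0.59744; posterior odds 2.6019; posterior probability 0.722.

Alice: 0.136; Bob: 0.722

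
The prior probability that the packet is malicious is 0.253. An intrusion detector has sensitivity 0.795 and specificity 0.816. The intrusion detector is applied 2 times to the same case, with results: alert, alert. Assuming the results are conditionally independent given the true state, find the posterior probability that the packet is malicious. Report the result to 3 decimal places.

Posterior P(H) ≈ 0.863

Let H be the event that the packet is malicious; start with P(H) = 0.253. P('alert'|H) = 0.795, P('alert'|¬H) = 0.184.
Update on result 1 ('alert'): P(H) ← 0.795·0.2530 / (0.795·0.2530 + 0.184·0.7470) = 0.20114/0.33858 = 0.5940.
Update on result 2 ('alert'): P(H) ← 0.795·0.5940 / (0.795·0.5940 + 0.184·0.4060) = 0.47227/0.54696 = 0.8634.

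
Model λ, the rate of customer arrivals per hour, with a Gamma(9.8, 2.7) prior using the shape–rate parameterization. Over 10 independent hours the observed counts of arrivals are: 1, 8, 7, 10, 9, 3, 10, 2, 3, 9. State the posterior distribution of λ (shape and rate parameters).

Total count ∑xᵢ = 62 over n = 10 hours.
Gamma is conjugate to the Poisson likelihood: posterior is Gamma(shape = 9.8+62 = 71.8, rate = 2.7+10 = 12.7).

Posterior: Gamma(shape=71.8, rate=12.7)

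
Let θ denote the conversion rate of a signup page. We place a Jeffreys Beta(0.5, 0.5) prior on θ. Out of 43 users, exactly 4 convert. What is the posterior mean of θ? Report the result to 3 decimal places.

Observing 4 successes and 39 failures updates Beta(0.5, 0.5) by adding the success and failure counts to the two shape parameters: α = 0.5+4 = 4.5, β = 0.5+39 = 39.5.
E[θ | data] = 4.5/(4.5+39.5) = 0.102.

Posterior mean ≈ 0.102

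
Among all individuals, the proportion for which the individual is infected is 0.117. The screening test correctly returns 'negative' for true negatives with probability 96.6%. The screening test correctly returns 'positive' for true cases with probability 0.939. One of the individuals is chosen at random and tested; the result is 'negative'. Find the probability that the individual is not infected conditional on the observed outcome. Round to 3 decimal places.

P(¬H | E) ≈ 0.992

Let H be the event that the individual is infected. P(H) = 0.117, so P(¬H) = 0.883. With E the 'negative' result, P(E|H) = 0.061 and P(E|¬H) = 0.966.
P(E) = 0.061·0.117 + 0.966·0.883 = 0.0071370 + 0.85298 = 0.86011.
By Bayes' theorem, P(H|E) = 0.0071370 / 0.86011 = 0.008. Hence P(¬H|E) = 1 − 0.008 = 0.992.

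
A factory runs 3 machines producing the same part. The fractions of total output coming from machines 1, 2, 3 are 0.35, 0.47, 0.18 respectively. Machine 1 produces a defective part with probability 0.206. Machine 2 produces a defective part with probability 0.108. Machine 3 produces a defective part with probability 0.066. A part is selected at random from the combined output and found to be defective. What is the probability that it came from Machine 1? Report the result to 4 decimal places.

Posterior probability ≈ 0.5351

Tabulate prior·likelihood by source: [1] prior 0.35, lik 0.206, product 0.07210; [2] prior 0.47, lik 0.108, product 0.05076; [3] prior 0.18, lik 0.066, product 0.01188.
Normalizing constant = 0.13474; the posterior for Machine 1 is its product over the sum, 0.07210/0.13474 = 0.5351.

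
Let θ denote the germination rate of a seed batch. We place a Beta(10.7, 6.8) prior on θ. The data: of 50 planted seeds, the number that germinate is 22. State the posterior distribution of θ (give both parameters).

Observing 22 successes and 28 failures updates Beta(10.7, 6.8) by adding the success and failure counts to the two shape parameters: α = 10.7+22 = 32.7, β = 6.8+28 = 34.8.

Posterior: Beta(32.7, 34.8)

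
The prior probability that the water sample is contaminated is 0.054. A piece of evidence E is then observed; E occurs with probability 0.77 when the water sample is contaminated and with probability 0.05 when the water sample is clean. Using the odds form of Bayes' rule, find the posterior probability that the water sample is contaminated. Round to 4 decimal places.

Prior odds = 0.054/(1−0.054) = 0.057082.
Likelihood ratio for E = 0.77/0.05 = 15.400.
Posterior odds = prior odds × LR = 0.87907.
Posterior probability = odds/(1+odds) = 0.87907/1.8791 = 0.4678.

Posterior probability ≈ 0.4678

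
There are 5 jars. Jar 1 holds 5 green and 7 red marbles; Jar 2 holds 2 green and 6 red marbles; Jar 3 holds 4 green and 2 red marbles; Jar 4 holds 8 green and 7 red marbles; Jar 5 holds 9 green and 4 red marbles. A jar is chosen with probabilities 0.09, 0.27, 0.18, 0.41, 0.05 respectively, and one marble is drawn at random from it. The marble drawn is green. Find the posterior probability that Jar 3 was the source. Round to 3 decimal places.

P(green|Jar 1) = 0.4167; P(green|Jar 2) = 0.25; P(green|Jar 3) = 0.6667; P(green|Jar 4) = 0.5333; P(green|Jar 5) = 0.6923.
Prior × likelihood for each source: 0.09·0.4167=0.03750, 0.27·0.25=0.06750, 0.18·0.6667=0.1200, 0.41·0.5333=0.2187, 0.05·0.6923=0.03462. Summing gives P(green) = 0.47828.
P(Jar 3 | green) = 0.1200 / 0.47828 = 0.251.

Posterior probability ≈ 0.251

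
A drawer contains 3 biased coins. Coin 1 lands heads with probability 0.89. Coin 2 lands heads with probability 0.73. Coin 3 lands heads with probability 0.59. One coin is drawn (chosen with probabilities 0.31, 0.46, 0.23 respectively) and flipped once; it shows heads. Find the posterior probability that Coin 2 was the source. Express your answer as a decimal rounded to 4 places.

P(heads|C1) = 0.89; P(heads|C2) = 0.73; P(heads|C3) = 0.59.
Prior × likelihood for each source: 0.31·0.89=0.2759, 0.46·0.73=0.3358, 0.23·0.59=0.1357. Summing gives P(heads) = 0.74740.
P(Coin 2 | heads) = 0.3358 / 0.74740 = 0.4493.

Posterior probability ≈ 0.4493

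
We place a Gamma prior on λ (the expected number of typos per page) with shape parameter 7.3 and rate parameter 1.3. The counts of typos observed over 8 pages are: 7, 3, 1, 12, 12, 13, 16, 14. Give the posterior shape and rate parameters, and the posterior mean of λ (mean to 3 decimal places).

Total count ∑xᵢ = 78 over n = 8 pages.
Gamma is conjugate to the Poisson likelihood: posterior is Gamma(shape = 7.3+78 = 85.3, rate = 1.3+8 = 9.3).
Posterior mean = shape/rate = 85.3/9.3 = 9.172.

Posterior: Gamma(shape=85.3, rate=9.3); mean ≈ 9.172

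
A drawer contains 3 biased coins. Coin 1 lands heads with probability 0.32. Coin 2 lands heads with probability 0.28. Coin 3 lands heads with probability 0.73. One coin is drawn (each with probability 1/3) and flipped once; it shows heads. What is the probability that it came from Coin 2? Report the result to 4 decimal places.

Posterior probability ≈ 0.2105

P(heads|C1) = 0.32; P(heads|C2) = 0.28; P(heads|C3) = 0.73.
Prior × likelihood for each source: 0.333333·0.32=0.1067, 0.333333·0.28=0.09333, 0.333333·0.73=0.2433. Summing gives P(heads) = 0.44333.
P(Coin 2 | heads) = 0.09333 / 0.44333 = 0.2105.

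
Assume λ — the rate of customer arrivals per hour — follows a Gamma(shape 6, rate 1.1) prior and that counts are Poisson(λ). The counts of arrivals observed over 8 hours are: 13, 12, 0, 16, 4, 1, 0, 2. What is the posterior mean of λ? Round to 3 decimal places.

The Poisson likelihood adds the total count to the shape and the number of exposure periods to the rate. Here ∑xᵢ = 48 and n = 8, so shape 6→54 and rate 1.1→9.1.
Posterior mean = shape/rate = 54/9.1 = 5.934.

Posterior mean ≈ 5.934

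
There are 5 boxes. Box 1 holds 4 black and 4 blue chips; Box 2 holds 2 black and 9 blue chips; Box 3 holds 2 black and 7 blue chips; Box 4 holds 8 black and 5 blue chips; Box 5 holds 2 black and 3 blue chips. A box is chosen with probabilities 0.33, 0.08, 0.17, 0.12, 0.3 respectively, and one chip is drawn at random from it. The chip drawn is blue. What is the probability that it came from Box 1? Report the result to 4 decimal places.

Posterior probability ≈ 0.2802

P(blue|Box 1) = 0.5; P(blue|Box 2) = 0.8182; P(blue|Box 3) = 0.7778; P(blue|Box 4) = 0.3846; P(blue|Box 5) = 0.6.
Prior × likelihood for each source: 0.33·0.5=0.1650, 0.08·0.8182=0.06545, 0.17·0.7778=0.1322, 0.12·0.3846=0.04615, 0.3·0.6=0.1800. Summing gives P(blue) = 0.58883.
P(Box 1 | blue) = 0.1650 / 0.58883 = 0.2802.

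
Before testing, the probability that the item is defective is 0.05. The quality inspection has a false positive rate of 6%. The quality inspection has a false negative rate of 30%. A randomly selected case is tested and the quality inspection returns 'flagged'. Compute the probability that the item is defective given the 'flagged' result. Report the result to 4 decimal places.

Write H for 'the item is defective'. Prior odds H:¬H = 0.05/0.95 = 0.052632. For the 'flagged' outcome, the likelihood ratio is 0.7/0.06 = 11.667.
Posterior odds = 0.052632 × 11.667 = 0.61404, so P(H|E) = 0.61404/(1+0.61404) = 0.3804.

P(H | E) ≈ 0.3804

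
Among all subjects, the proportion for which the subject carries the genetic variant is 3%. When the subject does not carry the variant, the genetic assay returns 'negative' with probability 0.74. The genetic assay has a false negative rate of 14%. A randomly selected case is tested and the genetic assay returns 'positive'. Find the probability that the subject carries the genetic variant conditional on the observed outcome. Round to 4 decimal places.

P(H | E) ≈ 0.0928

Write H for 'the subject carries the genetic variant'. Prior odds H:¬H = 0.03/0.97 = 0.030928. For the 'positive' outcome, the likelihood ratio is 0.86/0.26 = 3.3077.
Posterior odds = 0.030928 × 3.3077 = 0.10230, so P(H|E) = 0.10230/(1+0.10230) = 0.0928.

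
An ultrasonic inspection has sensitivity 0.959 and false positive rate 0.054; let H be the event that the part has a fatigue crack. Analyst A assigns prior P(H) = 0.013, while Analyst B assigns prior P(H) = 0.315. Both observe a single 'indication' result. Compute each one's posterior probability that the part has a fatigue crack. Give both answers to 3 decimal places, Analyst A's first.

The likelihood ratio for an 'indication' result is 0.959/0.054 = 17.759.
Analyst A: prior odds 0.013/0.987 = 0.013171; posterior odds 0.23391; posterior probability 0.190.
Analyst B: prior odds 0.315/0.685 = 0.45985; posterior odds 8.1667; posterior probability 0.891.

Analyst A: 0.190; Analyst B: 0.891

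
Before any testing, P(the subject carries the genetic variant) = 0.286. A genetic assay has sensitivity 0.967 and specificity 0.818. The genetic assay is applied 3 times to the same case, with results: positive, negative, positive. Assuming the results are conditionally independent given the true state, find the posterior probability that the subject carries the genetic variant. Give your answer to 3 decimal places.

Let H be the event that the subject carries the genetic variant; start with P(H) = 0.286. P('positive'|H) = 0.967, P('positive'|¬H) = 0.182.
Update on result 1 ('positive'): P(H) ← 0.967·0.2860 / (0.967·0.2860 + 0.182·0.7140) = 0.27656/0.40651 = 0.6803.
Update on result 2 ('negative'): P(H) ← 0.033·0.6803 / (0.033·0.6803 + 0.818·0.3197) = 0.022451/0.28394 = 0.0791.
Update on result 3 ('positive'): P(H) ← 0.967·0.0791 / (0.967·0.0791 + 0.182·0.9209) = 0.076460/0.24407 = 0.3133.

Posterior P(H) ≈ 0.313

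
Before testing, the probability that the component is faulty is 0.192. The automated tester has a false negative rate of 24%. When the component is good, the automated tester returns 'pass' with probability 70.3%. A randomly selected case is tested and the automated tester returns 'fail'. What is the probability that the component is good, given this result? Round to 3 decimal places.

P(¬H | E) ≈ 0.622

Let H be the event that the component is faulty. P(H) = 0.192, so P(¬H) = 0.808. With E the 'fail' result, P(E|H) = 0.76 and P(E|¬H) = 0.297.
P(E) = 0.76·0.192 + 0.297·0.808 = 0.14592 + 0.23998 = 0.38590.
By Bayes' theorem, P(H|E) = 0.14592 / 0.38590 = 0.378. Hence P(¬H|E) = 1 − 0.378 = 0.622.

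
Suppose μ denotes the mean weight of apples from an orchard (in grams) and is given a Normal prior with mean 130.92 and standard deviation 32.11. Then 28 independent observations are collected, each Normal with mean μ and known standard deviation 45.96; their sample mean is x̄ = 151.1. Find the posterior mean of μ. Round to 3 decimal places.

With known σ, the Normal prior is conjugate. Weight on the data is w = (n/σ²)/(n/σ² + 1/τ₀²) = 0.0132556/(0.0132556+0.00096988) = 0.93182.
Posterior mean = w·x̄ + (1−w)·μ₀ = 0.93182·151.1 + 0.068179·130.92 = 149.724.

Posterior mean ≈ 149.724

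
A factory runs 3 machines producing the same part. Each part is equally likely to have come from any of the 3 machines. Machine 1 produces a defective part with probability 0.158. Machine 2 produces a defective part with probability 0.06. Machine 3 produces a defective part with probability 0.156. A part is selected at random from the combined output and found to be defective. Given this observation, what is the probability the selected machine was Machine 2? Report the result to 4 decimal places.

Tabulate prior·likelihood by source: [1] prior 0.333333, lik 0.158, product 0.05267; [2] prior 0.333333, lik 0.06, product 0.02000; [3] prior 0.333333, lik 0.156, product 0.05200.
Normalizing constant = 0.12467; the posterior for Machine 2 is its product over the sum, 0.02000/0.12467 = 0.1604.

Posterior probability ≈ 0.1604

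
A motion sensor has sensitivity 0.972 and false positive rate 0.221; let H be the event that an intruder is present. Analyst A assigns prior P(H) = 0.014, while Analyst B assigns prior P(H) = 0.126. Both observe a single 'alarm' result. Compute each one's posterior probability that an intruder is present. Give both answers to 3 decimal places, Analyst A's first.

P('+'|H) = 0.972, P('+'|¬H) = 0.221.
Analyst A: numerator 0.972·0.014 = 0.013608; evidence = 0.013608+0.221·0.986 = 0.23151; posterior = 0.059.
Analyst B: numerator 0.972·0.126 = 0.12247; evidence = 0.12247+0.221·0.874 = 0.31563; posterior = 0.388.

Analyst A: 0.059; Analyst B: 0.388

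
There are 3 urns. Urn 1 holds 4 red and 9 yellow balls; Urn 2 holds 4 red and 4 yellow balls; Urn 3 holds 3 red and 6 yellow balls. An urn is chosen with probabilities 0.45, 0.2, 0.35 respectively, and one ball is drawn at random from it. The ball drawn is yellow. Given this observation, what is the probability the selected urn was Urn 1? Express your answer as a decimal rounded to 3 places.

Posterior probability ≈ 0.483

Tabulate prior·likelihood by source: [1] prior 0.45, lik 0.6923, product 0.3115; [2] prior 0.2, lik 0.5, product 0.1000; [3] prior 0.35, lik 0.6667, product 0.2333.
Normalizing constant = 0.64487; the posterior for Urn 1 is its product over the sum, 0.3115/0.64487 = 0.483.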